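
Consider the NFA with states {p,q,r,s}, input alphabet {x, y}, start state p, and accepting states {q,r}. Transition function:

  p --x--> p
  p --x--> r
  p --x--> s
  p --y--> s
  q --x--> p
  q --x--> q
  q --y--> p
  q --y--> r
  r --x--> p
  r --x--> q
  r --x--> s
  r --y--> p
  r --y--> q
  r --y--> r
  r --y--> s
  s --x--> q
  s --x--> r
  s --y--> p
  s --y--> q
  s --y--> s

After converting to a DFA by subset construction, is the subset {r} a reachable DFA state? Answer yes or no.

no

Start state of the DFA: {p}.
{p} --x--> {p,r,s}  [new]
{p} --y--> {s}  [new]
{p,r,s} --x--> {p,q,r,s}  [new]
{p,r,s} --y--> {p,q,r,s}  [seen]
{s} --x--> {q,r}  [new]
{s} --y--> {p,q,s}  [new]
{p,q,r,s} --x--> {p,q,r,s}  [seen]
{p,q,r,s} --y--> {p,q,r,s}  [seen]
{q,r} --x--> {p,q,s}  [seen]
{q,r} --y--> {p,q,r,s}  [seen]
{p,q,s} --x--> {p,q,r,s}  [seen]
{p,q,s} --y--> {p,q,r,s}  [seen]
Reachable DFA states: {p}, {p,r,s}, {s}, {p,q,r,s}, {q,r}, {p,q,s}.
{r} is not among them.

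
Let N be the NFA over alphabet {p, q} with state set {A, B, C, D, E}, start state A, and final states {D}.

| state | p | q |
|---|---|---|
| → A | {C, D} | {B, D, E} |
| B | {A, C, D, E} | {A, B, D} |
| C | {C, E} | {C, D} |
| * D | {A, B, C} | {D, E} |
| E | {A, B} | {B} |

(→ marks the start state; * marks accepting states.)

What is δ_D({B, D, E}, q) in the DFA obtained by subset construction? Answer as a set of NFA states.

δ(B,q) = {A, B, D}; δ(D,q) = {D, E}; δ(E,q) = {B}.
Union: {A, B, D, E}.

{A, B, D, E}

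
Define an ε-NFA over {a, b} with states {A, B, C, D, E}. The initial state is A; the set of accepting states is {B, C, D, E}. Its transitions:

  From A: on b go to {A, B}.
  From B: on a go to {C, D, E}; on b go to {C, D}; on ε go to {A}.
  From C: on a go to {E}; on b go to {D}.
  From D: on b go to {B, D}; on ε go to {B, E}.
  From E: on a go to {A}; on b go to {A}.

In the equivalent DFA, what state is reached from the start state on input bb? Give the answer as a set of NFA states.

Start: {A}.
δ(A,b) = {A, B}.
Union: {A, B}.
After b: {A, B}.
δ(A,b) = {A, B}; δ(B,b) = {C, D}.
Union: {A, B, C, D}.
ε-closure gives {A, B, C, D, E}.
After b: {A, B, C, D, E}.

{A, B, C, D, E}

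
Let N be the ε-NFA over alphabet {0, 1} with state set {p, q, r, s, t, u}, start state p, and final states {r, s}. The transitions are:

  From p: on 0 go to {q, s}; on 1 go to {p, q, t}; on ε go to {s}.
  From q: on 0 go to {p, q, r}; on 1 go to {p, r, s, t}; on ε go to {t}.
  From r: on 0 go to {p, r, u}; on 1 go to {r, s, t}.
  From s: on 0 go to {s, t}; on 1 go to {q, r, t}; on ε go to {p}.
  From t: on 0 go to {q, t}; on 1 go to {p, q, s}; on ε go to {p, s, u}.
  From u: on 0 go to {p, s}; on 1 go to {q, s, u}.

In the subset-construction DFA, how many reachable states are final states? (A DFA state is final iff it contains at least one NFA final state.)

Start state of the DFA: {p, s} (ε-closure of the NFA start).
{p, s} --0--> {p, q, s, t, u}  [new]
{p, s} --1--> {p, q, r, s, t, u}  [new]
{p, q, s, t, u} --0--> {p, q, r, s, t, u}  [seen]
{p, q, s, t, u} --1--> {p, q, r, s, t, u}  [seen]
{p, q, r, s, t, u} --0--> {p, q, r, s, t, u}  [seen]
{p, q, r, s, t, u} --1--> {p, q, r, s, t, u}  [seen]
Reachable DFA states: {p, s}, {p, q, s, t, u}, {p, q, r, s, t, u}.
Accepting DFA states (contain an NFA accepting state): {p, s}, {p, q, s, t, u}, {p, q, r, s, t, u}.

3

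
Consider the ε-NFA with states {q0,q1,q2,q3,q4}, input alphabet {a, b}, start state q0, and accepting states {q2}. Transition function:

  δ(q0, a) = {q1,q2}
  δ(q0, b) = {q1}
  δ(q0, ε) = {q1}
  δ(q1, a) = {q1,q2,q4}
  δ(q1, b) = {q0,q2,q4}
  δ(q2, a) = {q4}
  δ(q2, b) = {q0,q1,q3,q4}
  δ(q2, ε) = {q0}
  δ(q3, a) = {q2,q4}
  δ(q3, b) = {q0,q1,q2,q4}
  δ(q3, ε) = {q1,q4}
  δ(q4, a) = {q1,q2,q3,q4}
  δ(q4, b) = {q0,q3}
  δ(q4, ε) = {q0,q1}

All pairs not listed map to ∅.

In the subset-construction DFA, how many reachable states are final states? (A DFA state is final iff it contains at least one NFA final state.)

Start state of the DFA: {q0,q1} (ε-closure of the NFA start).
{q0,q1} --a--> {q0,q1,q2,q4}  [new]
{q0,q1} --b--> {q0,q1,q2,q4}  [seen]
{q0,q1,q2,q4} --a--> {q0,q1,q2,q3,q4}  [new]
{q0,q1,q2,q4} --b--> {q0,q1,q2,q3,q4}  [seen]
{q0,q1,q2,q3,q4} --a--> {q0,q1,q2,q3,q4}  [seen]
{q0,q1,q2,q3,q4} --b--> {q0,q1,q2,q3,q4}  [seen]
Reachable DFA states: {q0,q1}, {q0,q1,q2,q4}, {q0,q1,q2,q3,q4}.
Accepting DFA states (contain an NFA accepting state): {q0,q1,q2,q4}, {q0,q1,q2,q3,q4}.

2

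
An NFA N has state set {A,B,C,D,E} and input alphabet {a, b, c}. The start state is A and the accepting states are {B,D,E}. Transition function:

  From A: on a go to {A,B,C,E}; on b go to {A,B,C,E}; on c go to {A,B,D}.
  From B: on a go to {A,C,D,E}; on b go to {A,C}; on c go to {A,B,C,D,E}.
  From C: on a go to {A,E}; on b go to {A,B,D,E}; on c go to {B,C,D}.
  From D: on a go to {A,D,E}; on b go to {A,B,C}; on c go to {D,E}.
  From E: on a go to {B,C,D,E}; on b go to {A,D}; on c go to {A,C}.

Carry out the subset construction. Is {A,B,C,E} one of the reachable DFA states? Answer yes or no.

yes

Start state of the DFA: {A}.
{A} --a--> {A,B,C,E}  [new]
{A} --b--> {A,B,C,E}  [seen]
{A} --c--> {A,B,D}  [new]
{A,B,C,E} --a--> {A,B,C,D,E}  [new]
{A,B,C,E} --b--> {A,B,C,D,E}  [seen]
{A,B,C,E} --c--> {A,B,C,D,E}  [seen]
{A,B,D} --a--> {A,B,C,D,E}  [seen]
{A,B,D} --b--> {A,B,C,E}  [seen]
{A,B,D} --c--> {A,B,C,D,E}  [seen]
{A,B,C,D,E} --a--> {A,B,C,D,E}  [seen]
{A,B,C,D,E} --b--> {A,B,C,D,E}  [seen]
{A,B,C,D,E} --c--> {A,B,C,D,E}  [seen]
Reachable DFA states: {A}, {A,B,C,E}, {A,B,D}, {A,B,C,D,E}.
{A,B,C,E} is among them.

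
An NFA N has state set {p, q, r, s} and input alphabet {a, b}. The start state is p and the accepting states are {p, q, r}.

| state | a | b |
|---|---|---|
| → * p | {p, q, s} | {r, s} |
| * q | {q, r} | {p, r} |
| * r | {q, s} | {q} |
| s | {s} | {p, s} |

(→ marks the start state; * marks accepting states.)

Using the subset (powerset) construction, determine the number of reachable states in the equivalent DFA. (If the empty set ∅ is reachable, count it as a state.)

Start state of the DFA: {p}.
{p} --a--> {p, q, s}  [new]
{p} --b--> {r, s}  [new]
{p, q, s} --a--> {p, q, r, s}  [new]
{p, q, s} --b--> {p, r, s}  [new]
{r, s} --a--> {q, s}  [new]
{r, s} --b--> {p, q, s}  [seen]
{p, q, r, s} --a--> {p, q, r, s}  [seen]
{p, q, r, s} --b--> {p, q, r, s}  [seen]
{p, r, s} --a--> {p, q, s}  [seen]
{p, r, s} --b--> {p, q, r, s}  [seen]
{q, s} --a--> {q, r, s}  [new]
{q, s} --b--> {p, r, s}  [seen]
{q, r, s} --a--> {q, r, s}  [seen]
{q, r, s} --b--> {p, q, r, s}  [seen]
Reachable DFA states: {p}, {p, q, s}, {r, s}, {p, q, r, s}, {p, r, s}, {q, s}, {q, r, s}.

7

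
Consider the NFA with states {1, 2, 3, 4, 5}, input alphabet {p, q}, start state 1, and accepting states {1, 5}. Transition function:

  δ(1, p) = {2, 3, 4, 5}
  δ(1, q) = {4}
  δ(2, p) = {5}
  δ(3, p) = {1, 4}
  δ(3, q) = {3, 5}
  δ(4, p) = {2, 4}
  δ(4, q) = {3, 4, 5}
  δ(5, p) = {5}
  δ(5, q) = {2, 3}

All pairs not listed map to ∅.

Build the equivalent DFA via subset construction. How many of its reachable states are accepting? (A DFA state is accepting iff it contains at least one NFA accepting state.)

Start state of the DFA: {1}.
{1} --p--> {2, 3, 4, 5}  [new]
{1} --q--> {4}  [new]
{2, 3, 4, 5} --p--> {1, 2, 4, 5}  [new]
{2, 3, 4, 5} --q--> {2, 3, 4, 5}  [seen]
{4} --p--> {2, 4}  [new]
{4} --q--> {3, 4, 5}  [new]
{1, 2, 4, 5} --p--> {2, 3, 4, 5}  [seen]
{1, 2, 4, 5} --q--> {2, 3, 4, 5}  [seen]
{2, 4} --p--> {2, 4, 5}  [new]
{2, 4} --q--> {3, 4, 5}  [seen]
{3, 4, 5} --p--> {1, 2, 4, 5}  [seen]
{3, 4, 5} --q--> {2, 3, 4, 5}  [seen]
{2, 4, 5} --p--> {2, 4, 5}  [seen]
{2, 4, 5} --q--> {2, 3, 4, 5}  [seen]
Reachable DFA states: {1}, {2, 3, 4, 5}, {4}, {1, 2, 4, 5}, {2, 4}, {3, 4, 5}, {2, 4, 5}.
Accepting DFA states (contain an NFA accepting state): {1}, {2, 3, 4, 5}, {1, 2, 4, 5}, {3, 4, 5}, {2, 4, 5}.

5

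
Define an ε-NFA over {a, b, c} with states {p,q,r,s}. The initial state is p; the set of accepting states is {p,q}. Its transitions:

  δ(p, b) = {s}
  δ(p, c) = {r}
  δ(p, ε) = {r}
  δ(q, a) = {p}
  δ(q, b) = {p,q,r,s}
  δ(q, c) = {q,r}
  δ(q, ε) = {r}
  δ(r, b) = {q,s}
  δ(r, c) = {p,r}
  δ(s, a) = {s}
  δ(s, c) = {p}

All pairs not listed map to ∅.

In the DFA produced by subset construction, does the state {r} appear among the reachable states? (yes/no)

Start state of the DFA: {p,r} (ε-closure of the NFA start).
{p,r} --a--> ∅  [new]
{p,r} --b--> {q,r,s}  [new]
{p,r} --c--> {p,r}  [seen]
∅ --a--> ∅  [seen]
∅ --b--> ∅  [seen]
∅ --c--> ∅  [seen]
{q,r,s} --a--> {p,r,s}  [new]
{q,r,s} --b--> {p,q,r,s}  [new]
{q,r,s} --c--> {p,q,r}  [new]
{p,r,s} --a--> {s}  [new]
{p,r,s} --b--> {q,r,s}  [seen]
{p,r,s} --c--> {p,r}  [seen]
{p,q,r,s} --a--> {p,r,s}  [seen]
{p,q,r,s} --b--> {p,q,r,s}  [seen]
{p,q,r,s} --c--> {p,q,r}  [seen]
{p,q,r} --a--> {p,r}  [seen]
{p,q,r} --b--> {p,q,r,s}  [seen]
{p,q,r} --c--> {p,q,r}  [seen]
{s} --a--> {s}  [seen]
{s} --b--> ∅  [seen]
{s} --c--> {p,r}  [seen]
Reachable DFA states: {p,r}, ∅, {q,r,s}, {p,r,s}, {p,q,r,s}, {p,q,r}, {s}.
{r} is not among them.

no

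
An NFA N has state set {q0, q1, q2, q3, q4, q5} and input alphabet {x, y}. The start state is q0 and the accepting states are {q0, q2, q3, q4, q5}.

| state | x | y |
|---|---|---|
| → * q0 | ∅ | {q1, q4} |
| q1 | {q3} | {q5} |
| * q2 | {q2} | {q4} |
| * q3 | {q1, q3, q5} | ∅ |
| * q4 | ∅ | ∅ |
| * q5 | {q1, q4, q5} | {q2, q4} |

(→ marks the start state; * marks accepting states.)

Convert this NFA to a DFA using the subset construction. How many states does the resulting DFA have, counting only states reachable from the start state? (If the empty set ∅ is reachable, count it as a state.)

Start state of the DFA: {q0}.
{q0} --x--> ∅  [new]
{q0} --y--> {q1, q4}  [new]
∅ --x--> ∅  [seen]
∅ --y--> ∅  [seen]
{q1, q4} --x--> {q3}  [new]
{q1, q4} --y--> {q5}  [new]
{q3} --x--> {q1, q3, q5}  [new]
{q3} --y--> ∅  [seen]
{q5} --x--> {q1, q4, q5}  [new]
{q5} --y--> {q2, q4}  [new]
{q1, q3, q5} --x--> {q1, q3, q4, q5}  [new]
{q1, q3, q5} --y--> {q2, q4, q5}  [new]
{q1, q4, q5} --x--> {q1, q3, q4, q5}  [seen]
{q1, q4, q5} --y--> {q2, q4, q5}  [seen]
{q2, q4} --x--> {q2}  [new]
{q2, q4} --y--> {q4}  [new]
{q1, q3, q4, q5} --x--> {q1, q3, q4, q5}  [seen]
{q1, q3, q4, q5} --y--> {q2, q4, q5}  [seen]
{q2, q4, q5} --x--> {q1, q2, q4, q5}  [new]
{q2, q4, q5} --y--> {q2, q4}  [seen]
{q2} --x--> {q2}  [seen]
{q2} --y--> {q4}  [seen]
{q4} --x--> ∅  [seen]
{q4} --y--> ∅  [seen]
{q1, q2, q4, q5} --x--> {q1, q2, q3, q4, q5}  [new]
{q1, q2, q4, q5} --y--> {q2, q4, q5}  [seen]
{q1, q2, q3, q4, q5} --x--> {q1, q2, q3, q4, q5}  [seen]
{q1, q2, q3, q4, q5} --y--> {q2, q4, q5}  [seen]
Reachable DFA states: {q0}, ∅, {q1, q4}, {q3}, {q5}, {q1, q3, q5}, {q1, q4, q5}, {q2, q4}, {q1, q3, q4, q5}, {q2, q4, q5}, {q2}, {q4}, {q1, q2, q4, q5}, {q1, q2, q3, q4, q5}.

14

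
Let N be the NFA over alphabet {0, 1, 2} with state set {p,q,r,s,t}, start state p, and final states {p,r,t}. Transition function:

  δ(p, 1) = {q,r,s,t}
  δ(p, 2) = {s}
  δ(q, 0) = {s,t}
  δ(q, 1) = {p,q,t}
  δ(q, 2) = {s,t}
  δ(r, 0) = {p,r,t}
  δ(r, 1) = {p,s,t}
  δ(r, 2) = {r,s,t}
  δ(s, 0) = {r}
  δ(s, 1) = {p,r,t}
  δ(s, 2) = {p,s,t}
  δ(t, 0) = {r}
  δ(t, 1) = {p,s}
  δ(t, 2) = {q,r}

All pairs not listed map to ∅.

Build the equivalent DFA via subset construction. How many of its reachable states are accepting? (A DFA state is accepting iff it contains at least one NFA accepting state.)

8

Start state of the DFA: {p}.
{p} --0--> ∅  [new]
{p} --1--> {q,r,s,t}  [new]
{p} --2--> {s}  [new]
∅ --0--> ∅  [seen]
∅ --1--> ∅  [seen]
∅ --2--> ∅  [seen]
{q,r,s,t} --0--> {p,r,s,t}  [new]
{q,r,s,t} --1--> {p,q,r,s,t}  [new]
{q,r,s,t} --2--> {p,q,r,s,t}  [seen]
{s} --0--> {r}  [new]
{s} --1--> {p,r,t}  [new]
{s} --2--> {p,s,t}  [new]
{p,r,s,t} --0--> {p,r,t}  [seen]
{p,r,s,t} --1--> {p,q,r,s,t}  [seen]
{p,r,s,t} --2--> {p,q,r,s,t}  [seen]
{p,q,r,s,t} --0--> {p,r,s,t}  [seen]
{p,q,r,s,t} --1--> {p,q,r,s,t}  [seen]
{p,q,r,s,t} --2--> {p,q,r,s,t}  [seen]
{r} --0--> {p,r,t}  [seen]
{r} --1--> {p,s,t}  [seen]
{r} --2--> {r,s,t}  [new]
{p,r,t} --0--> {p,r,t}  [seen]
{p,r,t} --1--> {p,q,r,s,t}  [seen]
{p,r,t} --2--> {q,r,s,t}  [seen]
{p,s,t} --0--> {r}  [seen]
{p,s,t} --1--> {p,q,r,s,t}  [seen]
{p,s,t} --2--> {p,q,r,s,t}  [seen]
{r,s,t} --0--> {p,r,t}  [seen]
{r,s,t} --1--> {p,r,s,t}  [seen]
{r,s,t} --2--> {p,q,r,s,t}  [seen]
Reachable DFA states: {p}, ∅, {q,r,s,t}, {s}, {p,r,s,t}, {p,q,r,s,t}, {r}, {p,r,t}, {p,s,t}, {r,s,t}.
Accepting DFA states (contain an NFA accepting state): {p}, {q,r,s,t}, {p,r,s,t}, {p,q,r,s,t}, {r}, {p,r,t}, {p,s,t}, {r,s,t}.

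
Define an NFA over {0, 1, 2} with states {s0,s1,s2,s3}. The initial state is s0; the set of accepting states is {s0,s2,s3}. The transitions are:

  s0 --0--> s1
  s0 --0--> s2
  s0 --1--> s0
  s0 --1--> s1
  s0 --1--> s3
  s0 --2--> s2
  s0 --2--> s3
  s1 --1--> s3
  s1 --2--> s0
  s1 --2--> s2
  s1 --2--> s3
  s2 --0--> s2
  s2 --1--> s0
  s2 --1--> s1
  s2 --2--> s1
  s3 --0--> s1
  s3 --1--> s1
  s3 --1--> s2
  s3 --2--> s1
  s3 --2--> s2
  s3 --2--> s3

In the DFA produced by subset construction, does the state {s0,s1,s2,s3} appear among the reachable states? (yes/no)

Start state of the DFA: {s0}.
{s0} --0--> {s1,s2}  [new]
{s0} --1--> {s0,s1,s3}  [new]
{s0} --2--> {s2,s3}  [new]
{s1,s2} --0--> {s2}  [new]
{s1,s2} --1--> {s0,s1,s3}  [seen]
{s1,s2} --2--> {s0,s1,s2,s3}  [new]
{s0,s1,s3} --0--> {s1,s2}  [seen]
{s0,s1,s3} --1--> {s0,s1,s2,s3}  [seen]
{s0,s1,s3} --2--> {s0,s1,s2,s3}  [seen]
{s2,s3} --0--> {s1,s2}  [seen]
{s2,s3} --1--> {s0,s1,s2}  [new]
{s2,s3} --2--> {s1,s2,s3}  [new]
{s2} --0--> {s2}  [seen]
{s2} --1--> {s0,s1}  [new]
{s2} --2--> {s1}  [new]
{s0,s1,s2,s3} --0--> {s1,s2}  [seen]
{s0,s1,s2,s3} --1--> {s0,s1,s2,s3}  [seen]
{s0,s1,s2,s3} --2--> {s0,s1,s2,s3}  [seen]
{s0,s1,s2} --0--> {s1,s2}  [seen]
{s0,s1,s2} --1--> {s0,s1,s3}  [seen]
{s0,s1,s2} --2--> {s0,s1,s2,s3}  [seen]
{s1,s2,s3} --0--> {s1,s2}  [seen]
{s1,s2,s3} --1--> {s0,s1,s2,s3}  [seen]
{s1,s2,s3} --2--> {s0,s1,s2,s3}  [seen]
{s0,s1} --0--> {s1,s2}  [seen]
{s0,s1} --1--> {s0,s1,s3}  [seen]
{s0,s1} --2--> {s0,s2,s3}  [new]
{s1} --0--> ∅  [new]
{s1} --1--> {s3}  [new]
{s1} --2--> {s0,s2,s3}  [seen]
{s0,s2,s3} --0--> {s1,s2}  [seen]
{s0,s2,s3} --1--> {s0,s1,s2,s3}  [seen]
{s0,s2,s3} --2--> {s1,s2,s3}  [seen]
∅ --0--> ∅  [seen]
∅ --1--> ∅  [seen]
∅ --2--> ∅  [seen]
{s3} --0--> {s1}  [seen]
{s3} --1--> {s1,s2}  [seen]
{s3} --2--> {s1,s2,s3}  [seen]
Reachable DFA states: {s0}, {s1,s2}, {s0,s1,s3}, {s2,s3}, {s2}, {s0,s1,s2,s3}, {s0,s1,s2}, {s1,s2,s3}, {s0,s1}, {s1}, {s0,s2,s3}, ∅, {s3}.
{s0,s1,s2,s3} is among them.

yes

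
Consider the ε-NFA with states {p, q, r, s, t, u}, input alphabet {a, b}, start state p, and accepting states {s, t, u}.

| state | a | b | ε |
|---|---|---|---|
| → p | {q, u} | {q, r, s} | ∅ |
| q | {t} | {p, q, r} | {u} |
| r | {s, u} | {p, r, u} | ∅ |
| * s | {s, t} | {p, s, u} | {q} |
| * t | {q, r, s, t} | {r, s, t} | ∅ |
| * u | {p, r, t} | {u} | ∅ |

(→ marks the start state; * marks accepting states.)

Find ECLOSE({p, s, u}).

Begin with {p, s, u}.
s →ε {q}; add q.
ε-closure = {p, q, s, u}.

{p, q, s, u}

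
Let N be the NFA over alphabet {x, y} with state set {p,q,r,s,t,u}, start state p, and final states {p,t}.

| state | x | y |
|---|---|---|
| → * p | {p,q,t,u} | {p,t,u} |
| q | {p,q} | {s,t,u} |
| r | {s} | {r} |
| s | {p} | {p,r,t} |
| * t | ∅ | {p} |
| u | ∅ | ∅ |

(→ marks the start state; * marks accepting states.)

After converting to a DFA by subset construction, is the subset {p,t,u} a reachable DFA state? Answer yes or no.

yes

Start state of the DFA: {p}.
{p} --x--> {p,q,t,u}  [new]
{p} --y--> {p,t,u}  [new]
{p,q,t,u} --x--> {p,q,t,u}  [seen]
{p,q,t,u} --y--> {p,s,t,u}  [new]
{p,t,u} --x--> {p,q,t,u}  [seen]
{p,t,u} --y--> {p,t,u}  [seen]
{p,s,t,u} --x--> {p,q,t,u}  [seen]
{p,s,t,u} --y--> {p,r,t,u}  [new]
{p,r,t,u} --x--> {p,q,s,t,u}  [new]
{p,r,t,u} --y--> {p,r,t,u}  [seen]
{p,q,s,t,u} --x--> {p,q,t,u}  [seen]
{p,q,s,t,u} --y--> {p,r,s,t,u}  [new]
{p,r,s,t,u} --x--> {p,q,s,t,u}  [seen]
{p,r,s,t,u} --y--> {p,r,t,u}  [seen]
Reachable DFA states: {p}, {p,q,t,u}, {p,t,u}, {p,s,t,u}, {p,r,t,u}, {p,q,s,t,u}, {p,r,s,t,u}.
{p,t,u} is among them.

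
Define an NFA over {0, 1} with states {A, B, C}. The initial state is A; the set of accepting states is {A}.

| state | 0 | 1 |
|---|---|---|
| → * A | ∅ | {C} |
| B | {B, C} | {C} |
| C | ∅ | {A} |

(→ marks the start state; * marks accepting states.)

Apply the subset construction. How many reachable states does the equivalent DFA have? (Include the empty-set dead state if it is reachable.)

Start state of the DFA: {A}.
{A} --0--> ∅  [new]
{A} --1--> {C}  [new]
∅ --0--> ∅  [seen]
∅ --1--> ∅  [seen]
{C} --0--> ∅  [seen]
{C} --1--> {A}  [seen]
Reachable DFA states: {A}, ∅, {C}.

3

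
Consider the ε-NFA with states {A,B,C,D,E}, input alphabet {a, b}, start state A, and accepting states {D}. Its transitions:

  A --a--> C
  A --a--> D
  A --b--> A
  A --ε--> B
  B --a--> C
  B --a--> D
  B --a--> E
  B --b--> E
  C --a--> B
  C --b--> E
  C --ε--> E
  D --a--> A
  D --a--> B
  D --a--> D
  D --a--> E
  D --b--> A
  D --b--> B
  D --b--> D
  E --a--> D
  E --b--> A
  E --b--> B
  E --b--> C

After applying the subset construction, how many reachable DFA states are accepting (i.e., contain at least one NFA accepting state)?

4

Start state of the DFA: {A,B} (ε-closure of the NFA start).
{A,B} --a--> {C,D,E}  [new]
{A,B} --b--> {A,B,E}  [new]
{C,D,E} --a--> {A,B,D,E}  [new]
{C,D,E} --b--> {A,B,C,D,E}  [new]
{A,B,E} --a--> {C,D,E}  [seen]
{A,B,E} --b--> {A,B,C,E}  [new]
{A,B,D,E} --a--> {A,B,C,D,E}  [seen]
{A,B,D,E} --b--> {A,B,C,D,E}  [seen]
{A,B,C,D,E} --a--> {A,B,C,D,E}  [seen]
{A,B,C,D,E} --b--> {A,B,C,D,E}  [seen]
{A,B,C,E} --a--> {B,C,D,E}  [new]
{A,B,C,E} --b--> {A,B,C,E}  [seen]
{B,C,D,E} --a--> {A,B,C,D,E}  [seen]
{B,C,D,E} --b--> {A,B,C,D,E}  [seen]
Reachable DFA states: {A,B}, {C,D,E}, {A,B,E}, {A,B,D,E}, {A,B,C,D,E}, {A,B,C,E}, {B,C,D,E}.
Accepting DFA states (contain an NFA accepting state): {C,D,E}, {A,B,D,E}, {A,B,C,D,E}, {B,C,D,E}.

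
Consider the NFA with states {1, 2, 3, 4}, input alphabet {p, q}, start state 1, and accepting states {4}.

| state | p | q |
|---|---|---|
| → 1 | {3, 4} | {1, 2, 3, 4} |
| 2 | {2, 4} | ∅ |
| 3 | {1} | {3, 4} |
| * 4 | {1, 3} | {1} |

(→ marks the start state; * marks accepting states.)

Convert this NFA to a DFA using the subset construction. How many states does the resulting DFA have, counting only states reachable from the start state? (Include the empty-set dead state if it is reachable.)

5

Start state of the DFA: {1}.
{1} --p--> {3, 4}  [new]
{1} --q--> {1, 2, 3, 4}  [new]
{3, 4} --p--> {1, 3}  [new]
{3, 4} --q--> {1, 3, 4}  [new]
{1, 2, 3, 4} --p--> {1, 2, 3, 4}  [seen]
{1, 2, 3, 4} --q--> {1, 2, 3, 4}  [seen]
{1, 3} --p--> {1, 3, 4}  [seen]
{1, 3} --q--> {1, 2, 3, 4}  [seen]
{1, 3, 4} --p--> {1, 3, 4}  [seen]
{1, 3, 4} --q--> {1, 2, 3, 4}  [seen]
Reachable DFA states: {1}, {3, 4}, {1, 2, 3, 4}, {1, 3}, {1, 3, 4}.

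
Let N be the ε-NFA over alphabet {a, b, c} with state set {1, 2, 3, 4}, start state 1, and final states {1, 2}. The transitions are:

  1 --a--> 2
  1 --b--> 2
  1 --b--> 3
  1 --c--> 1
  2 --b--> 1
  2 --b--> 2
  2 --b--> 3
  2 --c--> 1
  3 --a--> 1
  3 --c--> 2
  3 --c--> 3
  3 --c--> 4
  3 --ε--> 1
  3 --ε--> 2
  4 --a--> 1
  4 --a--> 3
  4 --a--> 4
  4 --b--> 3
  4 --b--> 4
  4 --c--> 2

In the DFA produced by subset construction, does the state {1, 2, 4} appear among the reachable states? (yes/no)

no

Start state of the DFA: {1} (ε-closure of the NFA start).
{1} --a--> {2}  [new]
{1} --b--> {1, 2, 3}  [new]
{1} --c--> {1}  [seen]
{2} --a--> ∅  [new]
{2} --b--> {1, 2, 3}  [seen]
{2} --c--> {1}  [seen]
{1, 2, 3} --a--> {1, 2}  [new]
{1, 2, 3} --b--> {1, 2, 3}  [seen]
{1, 2, 3} --c--> {1, 2, 3, 4}  [new]
∅ --a--> ∅  [seen]
∅ --b--> ∅  [seen]
∅ --c--> ∅  [seen]
{1, 2} --a--> {2}  [seen]
{1, 2} --b--> {1, 2, 3}  [seen]
{1, 2} --c--> {1}  [seen]
{1, 2, 3, 4} --a--> {1, 2, 3, 4}  [seen]
{1, 2, 3, 4} --b--> {1, 2, 3, 4}  [seen]
{1, 2, 3, 4} --c--> {1, 2, 3, 4}  [seen]
Reachable DFA states: {1}, {2}, {1, 2, 3}, ∅, {1, 2}, {1, 2, 3, 4}.
{1, 2, 4} is not among them.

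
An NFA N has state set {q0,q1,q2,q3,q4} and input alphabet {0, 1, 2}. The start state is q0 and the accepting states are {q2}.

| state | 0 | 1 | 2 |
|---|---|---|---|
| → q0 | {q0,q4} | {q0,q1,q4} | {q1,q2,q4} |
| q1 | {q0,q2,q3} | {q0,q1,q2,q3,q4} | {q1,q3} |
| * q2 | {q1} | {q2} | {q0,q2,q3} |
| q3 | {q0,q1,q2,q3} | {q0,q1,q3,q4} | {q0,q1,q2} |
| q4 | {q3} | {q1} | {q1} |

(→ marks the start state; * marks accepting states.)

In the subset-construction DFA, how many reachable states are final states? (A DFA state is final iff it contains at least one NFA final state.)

Start state of the DFA: {q0}.
{q0} --0--> {q0,q4}  [new]
{q0} --1--> {q0,q1,q4}  [new]
{q0} --2--> {q1,q2,q4}  [new]
{q0,q4} --0--> {q0,q3,q4}  [new]
{q0,q4} --1--> {q0,q1,q4}  [seen]
{q0,q4} --2--> {q1,q2,q4}  [seen]
{q0,q1,q4} --0--> {q0,q2,q3,q4}  [new]
{q0,q1,q4} --1--> {q0,q1,q2,q3,q4}  [new]
{q0,q1,q4} --2--> {q1,q2,q3,q4}  [new]
{q1,q2,q4} --0--> {q0,q1,q2,q3}  [new]
{q1,q2,q4} --1--> {q0,q1,q2,q3,q4}  [seen]
{q1,q2,q4} --2--> {q0,q1,q2,q3}  [seen]
{q0,q3,q4} --0--> {q0,q1,q2,q3,q4}  [seen]
{q0,q3,q4} --1--> {q0,q1,q3,q4}  [new]
{q0,q3,q4} --2--> {q0,q1,q2,q4}  [new]
{q0,q2,q3,q4} --0--> {q0,q1,q2,q3,q4}  [seen]
{q0,q2,q3,q4} --1--> {q0,q1,q2,q3,q4}  [seen]
{q0,q2,q3,q4} --2--> {q0,q1,q2,q3,q4}  [seen]
{q0,q1,q2,q3,q4} --0--> {q0,q1,q2,q3,q4}  [seen]
{q0,q1,q2,q3,q4} --1--> {q0,q1,q2,q3,q4}  [seen]
{q0,q1,q2,q3,q4} --2--> {q0,q1,q2,q3,q4}  [seen]
{q1,q2,q3,q4} --0--> {q0,q1,q2,q3}  [seen]
{q1,q2,q3,q4} --1--> {q0,q1,q2,q3,q4}  [seen]
{q1,q2,q3,q4} --2--> {q0,q1,q2,q3}  [seen]
{q0,q1,q2,q3} --0--> {q0,q1,q2,q3,q4}  [seen]
{q0,q1,q2,q3} --1--> {q0,q1,q2,q3,q4}  [seen]
{q0,q1,q2,q3} --2--> {q0,q1,q2,q3,q4}  [seen]
{q0,q1,q3,q4} --0--> {q0,q1,q2,q3,q4}  [seen]
{q0,q1,q3,q4} --1--> {q0,q1,q2,q3,q4}  [seen]
{q0,q1,q3,q4} --2--> {q0,q1,q2,q3,q4}  [seen]
{q0,q1,q2,q4} --0--> {q0,q1,q2,q3,q4}  [seen]
{q0,q1,q2,q4} --1--> {q0,q1,q2,q3,q4}  [seen]
{q0,q1,q2,q4} --2--> {q0,q1,q2,q3,q4}  [seen]
Reachable DFA states: {q0}, {q0,q4}, {q0,q1,q4}, {q1,q2,q4}, {q0,q3,q4}, {q0,q2,q3,q4}, {q0,q1,q2,q3,q4}, {q1,q2,q3,q4}, {q0,q1,q2,q3}, {q0,q1,q3,q4}, {q0,q1,q2,q4}.
Accepting DFA states (contain an NFA accepting state): {q1,q2,q4}, {q0,q2,q3,q4}, {q0,q1,q2,q3,q4}, {q1,q2,q3,q4}, {q0,q1,q2,q3}, {q0,q1,q2,q4}.

6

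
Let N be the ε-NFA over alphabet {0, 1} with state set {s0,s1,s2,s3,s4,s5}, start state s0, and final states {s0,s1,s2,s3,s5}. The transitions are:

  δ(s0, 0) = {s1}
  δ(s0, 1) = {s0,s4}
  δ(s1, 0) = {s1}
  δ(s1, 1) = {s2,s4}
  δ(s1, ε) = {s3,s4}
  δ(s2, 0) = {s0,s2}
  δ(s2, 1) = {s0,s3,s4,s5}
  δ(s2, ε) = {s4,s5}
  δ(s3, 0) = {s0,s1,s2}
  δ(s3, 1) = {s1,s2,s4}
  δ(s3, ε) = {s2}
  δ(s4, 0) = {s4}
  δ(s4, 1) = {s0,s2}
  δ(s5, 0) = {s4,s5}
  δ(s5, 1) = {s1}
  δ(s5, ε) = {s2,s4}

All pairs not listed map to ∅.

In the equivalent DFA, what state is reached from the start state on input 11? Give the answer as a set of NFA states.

Start: {s0}.
δ(s0,1) = {s0,s4}.
Union: {s0,s4}.
After 1: {s0,s4}.
δ(s0,1) = {s0,s4}; δ(s4,1) = {s0,s2}.
Union: {s0,s2,s4}.
ε-closure gives {s0,s2,s4,s5}.
After 1: {s0,s2,s4,s5}.

{s0,s2,s4,s5}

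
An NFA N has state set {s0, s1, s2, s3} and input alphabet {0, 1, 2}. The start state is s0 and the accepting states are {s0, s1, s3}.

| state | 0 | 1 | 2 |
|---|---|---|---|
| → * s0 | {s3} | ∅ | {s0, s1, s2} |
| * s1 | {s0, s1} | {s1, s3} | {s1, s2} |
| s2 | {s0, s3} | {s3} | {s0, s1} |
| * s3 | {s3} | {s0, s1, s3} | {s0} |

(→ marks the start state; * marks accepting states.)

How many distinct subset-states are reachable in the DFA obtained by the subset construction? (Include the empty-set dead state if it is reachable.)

Start state of the DFA: {s0}.
{s0} --0--> {s3}  [new]
{s0} --1--> ∅  [new]
{s0} --2--> {s0, s1, s2}  [new]
{s3} --0--> {s3}  [seen]
{s3} --1--> {s0, s1, s3}  [new]
{s3} --2--> {s0}  [seen]
∅ --0--> ∅  [seen]
∅ --1--> ∅  [seen]
∅ --2--> ∅  [seen]
{s0, s1, s2} --0--> {s0, s1, s3}  [seen]
{s0, s1, s2} --1--> {s1, s3}  [new]
{s0, s1, s2} --2--> {s0, s1, s2}  [seen]
{s0, s1, s3} --0--> {s0, s1, s3}  [seen]
{s0, s1, s3} --1--> {s0, s1, s3}  [seen]
{s0, s1, s3} --2--> {s0, s1, s2}  [seen]
{s1, s3} --0--> {s0, s1, s3}  [seen]
{s1, s3} --1--> {s0, s1, s3}  [seen]
{s1, s3} --2--> {s0, s1, s2}  [seen]
Reachable DFA states: {s0}, {s3}, ∅, {s0, s1, s2}, {s0, s1, s3}, {s1, s3}.

6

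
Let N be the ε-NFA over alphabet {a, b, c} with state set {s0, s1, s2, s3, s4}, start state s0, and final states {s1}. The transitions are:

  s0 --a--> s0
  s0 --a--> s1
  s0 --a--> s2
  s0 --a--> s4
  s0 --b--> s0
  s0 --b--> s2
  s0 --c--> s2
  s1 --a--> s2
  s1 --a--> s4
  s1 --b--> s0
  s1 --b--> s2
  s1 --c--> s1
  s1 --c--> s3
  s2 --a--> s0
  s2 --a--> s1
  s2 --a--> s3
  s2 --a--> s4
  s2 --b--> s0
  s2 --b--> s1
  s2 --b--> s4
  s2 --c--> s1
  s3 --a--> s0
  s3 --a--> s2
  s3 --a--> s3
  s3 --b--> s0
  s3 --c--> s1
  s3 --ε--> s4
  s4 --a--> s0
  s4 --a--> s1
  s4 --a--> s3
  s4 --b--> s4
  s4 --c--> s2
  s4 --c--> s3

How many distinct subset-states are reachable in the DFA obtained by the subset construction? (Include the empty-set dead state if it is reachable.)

Start state of the DFA: {s0} (ε-closure of the NFA start).
{s0} --a--> {s0, s1, s2, s4}  [new]
{s0} --b--> {s0, s2}  [new]
{s0} --c--> {s2}  [new]
{s0, s1, s2, s4} --a--> {s0, s1, s2, s3, s4}  [new]
{s0, s1, s2, s4} --b--> {s0, s1, s2, s4}  [seen]
{s0, s1, s2, s4} --c--> {s1, s2, s3, s4}  [new]
{s0, s2} --a--> {s0, s1, s2, s3, s4}  [seen]
{s0, s2} --b--> {s0, s1, s2, s4}  [seen]
{s0, s2} --c--> {s1, s2}  [new]
{s2} --a--> {s0, s1, s3, s4}  [new]
{s2} --b--> {s0, s1, s4}  [new]
{s2} --c--> {s1}  [new]
{s0, s1, s2, s3, s4} --a--> {s0, s1, s2, s3, s4}  [seen]
{s0, s1, s2, s3, s4} --b--> {s0, s1, s2, s4}  [seen]
{s0, s1, s2, s3, s4} --c--> {s1, s2, s3, s4}  [seen]
{s1, s2, s3, s4} --a--> {s0, s1, s2, s3, s4}  [seen]
{s1, s2, s3, s4} --b--> {s0, s1, s2, s4}  [seen]
{s1, s2, s3, s4} --c--> {s1, s2, s3, s4}  [seen]
{s1, s2} --a--> {s0, s1, s2, s3, s4}  [seen]
{s1, s2} --b--> {s0, s1, s2, s4}  [seen]
{s1, s2} --c--> {s1, s3, s4}  [new]
{s0, s1, s3, s4} --a--> {s0, s1, s2, s3, s4}  [seen]
{s0, s1, s3, s4} --b--> {s0, s2, s4}  [new]
{s0, s1, s3, s4} --c--> {s1, s2, s3, s4}  [seen]
{s0, s1, s4} --a--> {s0, s1, s2, s3, s4}  [seen]
{s0, s1, s4} --b--> {s0, s2, s4}  [seen]
{s0, s1, s4} --c--> {s1, s2, s3, s4}  [seen]
{s1} --a--> {s2, s4}  [new]
{s1} --b--> {s0, s2}  [seen]
{s1} --c--> {s1, s3, s4}  [seen]
{s1, s3, s4} --a--> {s0, s1, s2, s3, s4}  [seen]
{s1, s3, s4} --b--> {s0, s2, s4}  [seen]
{s1, s3, s4} --c--> {s1, s2, s3, s4}  [seen]
{s0, s2, s4} --a--> {s0, s1, s2, s3, s4}  [seen]
{s0, s2, s4} --b--> {s0, s1, s2, s4}  [seen]
{s0, s2, s4} --c--> {s1, s2, s3, s4}  [seen]
{s2, s4} --a--> {s0, s1, s3, s4}  [seen]
{s2, s4} --b--> {s0, s1, s4}  [seen]
{s2, s4} --c--> {s1, s2, s3, s4}  [seen]
Reachable DFA states: {s0}, {s0, s1, s2, s4}, {s0, s2}, {s2}, {s0, s1, s2, s3, s4}, {s1, s2, s3, s4}, {s1, s2}, {s0, s1, s3, s4}, {s0, s1, s4}, {s1}, {s1, s3, s4}, {s0, s2, s4}, {s2, s4}.

13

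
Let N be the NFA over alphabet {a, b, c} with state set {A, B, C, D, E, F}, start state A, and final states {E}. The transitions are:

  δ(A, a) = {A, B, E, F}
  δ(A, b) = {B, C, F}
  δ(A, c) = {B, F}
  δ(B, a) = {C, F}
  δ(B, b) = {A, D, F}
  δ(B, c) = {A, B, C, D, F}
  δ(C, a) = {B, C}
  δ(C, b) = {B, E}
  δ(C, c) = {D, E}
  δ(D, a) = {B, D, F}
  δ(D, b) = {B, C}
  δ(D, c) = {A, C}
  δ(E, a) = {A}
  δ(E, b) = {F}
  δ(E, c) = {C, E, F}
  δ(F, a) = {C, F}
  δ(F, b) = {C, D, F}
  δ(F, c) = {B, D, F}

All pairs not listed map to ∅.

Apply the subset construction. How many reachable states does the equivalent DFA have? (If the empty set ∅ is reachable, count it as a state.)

11

Start state of the DFA: {A}.
{A} --a--> {A, B, E, F}  [new]
{A} --b--> {B, C, F}  [new]
{A} --c--> {B, F}  [new]
{A, B, E, F} --a--> {A, B, C, E, F}  [new]
{A, B, E, F} --b--> {A, B, C, D, F}  [new]
{A, B, E, F} --c--> {A, B, C, D, E, F}  [new]
{B, C, F} --a--> {B, C, F}  [seen]
{B, C, F} --b--> {A, B, C, D, E, F}  [seen]
{B, C, F} --c--> {A, B, C, D, E, F}  [seen]
{B, F} --a--> {C, F}  [new]
{B, F} --b--> {A, C, D, F}  [new]
{B, F} --c--> {A, B, C, D, F}  [seen]
{A, B, C, E, F} --a--> {A, B, C, E, F}  [seen]
{A, B, C, E, F} --b--> {A, B, C, D, E, F}  [seen]
{A, B, C, E, F} --c--> {A, B, C, D, E, F}  [seen]
{A, B, C, D, F} --a--> {A, B, C, D, E, F}  [seen]
{A, B, C, D, F} --b--> {A, B, C, D, E, F}  [seen]
{A, B, C, D, F} --c--> {A, B, C, D, E, F}  [seen]
{A, B, C, D, E, F} --a--> {A, B, C, D, E, F}  [seen]
{A, B, C, D, E, F} --b--> {A, B, C, D, E, F}  [seen]
{A, B, C, D, E, F} --c--> {A, B, C, D, E, F}  [seen]
{C, F} --a--> {B, C, F}  [seen]
{C, F} --b--> {B, C, D, E, F}  [new]
{C, F} --c--> {B, D, E, F}  [new]
{A, C, D, F} --a--> {A, B, C, D, E, F}  [seen]
{A, C, D, F} --b--> {B, C, D, E, F}  [seen]
{A, C, D, F} --c--> {A, B, C, D, E, F}  [seen]
{B, C, D, E, F} --a--> {A, B, C, D, F}  [seen]
{B, C, D, E, F} --b--> {A, B, C, D, E, F}  [seen]
{B, C, D, E, F} --c--> {A, B, C, D, E, F}  [seen]
{B, D, E, F} --a--> {A, B, C, D, F}  [seen]
{B, D, E, F} --b--> {A, B, C, D, F}  [seen]
{B, D, E, F} --c--> {A, B, C, D, E, F}  [seen]
Reachable DFA states: {A}, {A, B, E, F}, {B, C, F}, {B, F}, {A, B, C, E, F}, {A, B, C, D, F}, {A, B, C, D, E, F}, {C, F}, {A, C, D, F}, {B, C, D, E, F}, {B, D, E, F}.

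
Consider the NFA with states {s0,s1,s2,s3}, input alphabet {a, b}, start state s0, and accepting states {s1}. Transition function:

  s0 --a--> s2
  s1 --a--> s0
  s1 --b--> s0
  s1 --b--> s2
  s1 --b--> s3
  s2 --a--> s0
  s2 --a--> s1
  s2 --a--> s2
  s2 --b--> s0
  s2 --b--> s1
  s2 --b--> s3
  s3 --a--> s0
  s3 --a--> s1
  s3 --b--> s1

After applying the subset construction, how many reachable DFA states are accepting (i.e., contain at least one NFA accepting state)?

3

Start state of the DFA: {s0}.
{s0} --a--> {s2}  [new]
{s0} --b--> ∅  [new]
{s2} --a--> {s0,s1,s2}  [new]
{s2} --b--> {s0,s1,s3}  [new]
∅ --a--> ∅  [seen]
∅ --b--> ∅  [seen]
{s0,s1,s2} --a--> {s0,s1,s2}  [seen]
{s0,s1,s2} --b--> {s0,s1,s2,s3}  [new]
{s0,s1,s3} --a--> {s0,s1,s2}  [seen]
{s0,s1,s3} --b--> {s0,s1,s2,s3}  [seen]
{s0,s1,s2,s3} --a--> {s0,s1,s2}  [seen]
{s0,s1,s2,s3} --b--> {s0,s1,s2,s3}  [seen]
Reachable DFA states: {s0}, {s2}, ∅, {s0,s1,s2}, {s0,s1,s3}, {s0,s1,s2,s3}.
Accepting DFA states (contain an NFA accepting state): {s0,s1,s2}, {s0,s1,s3}, {s0,s1,s2,s3}.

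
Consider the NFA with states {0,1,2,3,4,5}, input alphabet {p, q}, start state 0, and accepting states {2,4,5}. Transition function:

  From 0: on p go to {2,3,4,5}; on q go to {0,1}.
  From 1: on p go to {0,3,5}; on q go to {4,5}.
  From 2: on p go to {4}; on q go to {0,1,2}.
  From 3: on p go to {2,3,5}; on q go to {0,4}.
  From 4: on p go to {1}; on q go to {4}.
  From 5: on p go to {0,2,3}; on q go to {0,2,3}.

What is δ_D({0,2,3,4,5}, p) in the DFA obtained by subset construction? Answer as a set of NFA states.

δ(0,p) = {2,3,4,5}; δ(2,p) = {4}; δ(3,p) = {2,3,5}; δ(4,p) = {1}; δ(5,p) = {0,2,3}.
Union: {0,1,2,3,4,5}.

{0,1,2,3,4,5}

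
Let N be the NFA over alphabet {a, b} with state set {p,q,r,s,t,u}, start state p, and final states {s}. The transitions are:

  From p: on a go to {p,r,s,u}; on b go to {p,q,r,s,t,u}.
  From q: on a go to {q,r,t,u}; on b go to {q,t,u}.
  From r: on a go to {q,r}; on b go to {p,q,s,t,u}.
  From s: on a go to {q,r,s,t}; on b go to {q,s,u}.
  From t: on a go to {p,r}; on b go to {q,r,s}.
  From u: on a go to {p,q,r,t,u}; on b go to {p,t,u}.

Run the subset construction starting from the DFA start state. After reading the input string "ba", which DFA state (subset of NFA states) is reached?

{p,q,r,s,t,u}

Start: {p}.
δ(p,b) = {p,q,r,s,t,u}.
Union: {p,q,r,s,t,u}.
After b: {p,q,r,s,t,u}.
δ(p,a) = {p,r,s,u}; δ(q,a) = {q,r,t,u}; δ(r,a) = {q,r}; δ(s,a) = {q,r,s,t}; δ(t,a) = {p,r}; δ(u,a) = {p,q,r,t,u}.
Union: {p,q,r,s,t,u}.
After a: {p,q,r,s,t,u}.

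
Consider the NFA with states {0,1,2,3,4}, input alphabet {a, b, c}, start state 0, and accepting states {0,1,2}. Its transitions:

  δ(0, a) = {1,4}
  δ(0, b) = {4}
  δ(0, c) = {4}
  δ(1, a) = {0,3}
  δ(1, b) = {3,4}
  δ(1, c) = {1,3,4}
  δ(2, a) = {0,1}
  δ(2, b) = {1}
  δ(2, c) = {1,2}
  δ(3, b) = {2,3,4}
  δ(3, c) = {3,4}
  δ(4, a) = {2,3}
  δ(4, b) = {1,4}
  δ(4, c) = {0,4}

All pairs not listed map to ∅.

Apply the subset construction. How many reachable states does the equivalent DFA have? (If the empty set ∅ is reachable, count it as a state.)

15

Start state of the DFA: {0}.
{0} --a--> {1,4}  [new]
{0} --b--> {4}  [new]
{0} --c--> {4}  [seen]
{1,4} --a--> {0,2,3}  [new]
{1,4} --b--> {1,3,4}  [new]
{1,4} --c--> {0,1,3,4}  [new]
{4} --a--> {2,3}  [new]
{4} --b--> {1,4}  [seen]
{4} --c--> {0,4}  [new]
{0,2,3} --a--> {0,1,4}  [new]
{0,2,3} --b--> {1,2,3,4}  [new]
{0,2,3} --c--> {1,2,3,4}  [seen]
{1,3,4} --a--> {0,2,3}  [seen]
{1,3,4} --b--> {1,2,3,4}  [seen]
{1,3,4} --c--> {0,1,3,4}  [seen]
{0,1,3,4} --a--> {0,1,2,3,4}  [new]
{0,1,3,4} --b--> {1,2,3,4}  [seen]
{0,1,3,4} --c--> {0,1,3,4}  [seen]
{2,3} --a--> {0,1}  [new]
{2,3} --b--> {1,2,3,4}  [seen]
{2,3} --c--> {1,2,3,4}  [seen]
{0,4} --a--> {1,2,3,4}  [seen]
{0,4} --b--> {1,4}  [seen]
{0,4} --c--> {0,4}  [seen]
{0,1,4} --a--> {0,1,2,3,4}  [seen]
{0,1,4} --b--> {1,3,4}  [seen]
{0,1,4} --c--> {0,1,3,4}  [seen]
{1,2,3,4} --a--> {0,1,2,3}  [new]
{1,2,3,4} --b--> {1,2,3,4}  [seen]
{1,2,3,4} --c--> {0,1,2,3,4}  [seen]
{0,1,2,3,4} --a--> {0,1,2,3,4}  [seen]
{0,1,2,3,4} --b--> {1,2,3,4}  [seen]
{0,1,2,3,4} --c--> {0,1,2,3,4}  [seen]
{0,1} --a--> {0,1,3,4}  [seen]
{0,1} --b--> {3,4}  [new]
{0,1} --c--> {1,3,4}  [seen]
{0,1,2,3} --a--> {0,1,3,4}  [seen]
{0,1,2,3} --b--> {1,2,3,4}  [seen]
{0,1,2,3} --c--> {1,2,3,4}  [seen]
{3,4} --a--> {2,3}  [seen]
{3,4} --b--> {1,2,3,4}  [seen]
{3,4} --c--> {0,3,4}  [new]
{0,3,4} --a--> {1,2,3,4}  [seen]
{0,3,4} --b--> {1,2,3,4}  [seen]
{0,3,4} --c--> {0,3,4}  [seen]
Reachable DFA states: {0}, {1,4}, {4}, {0,2,3}, {1,3,4}, {0,1,3,4}, {2,3}, {0,4}, {0,1,4}, {1,2,3,4}, {0,1,2,3,4}, {0,1}, {0,1,2,3}, {3,4}, {0,3,4}.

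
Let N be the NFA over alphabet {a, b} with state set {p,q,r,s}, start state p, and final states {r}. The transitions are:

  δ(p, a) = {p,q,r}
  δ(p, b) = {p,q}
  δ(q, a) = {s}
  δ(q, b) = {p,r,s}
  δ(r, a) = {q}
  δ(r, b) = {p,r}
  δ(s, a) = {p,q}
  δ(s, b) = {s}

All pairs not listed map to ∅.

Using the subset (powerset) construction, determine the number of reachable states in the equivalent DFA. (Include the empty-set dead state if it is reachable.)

Start state of the DFA: {p}.
{p} --a--> {p,q,r}  [new]
{p} --b--> {p,q}  [new]
{p,q,r} --a--> {p,q,r,s}  [new]
{p,q,r} --b--> {p,q,r,s}  [seen]
{p,q} --a--> {p,q,r,s}  [seen]
{p,q} --b--> {p,q,r,s}  [seen]
{p,q,r,s} --a--> {p,q,r,s}  [seen]
{p,q,r,s} --b--> {p,q,r,s}  [seen]
Reachable DFA states: {p}, {p,q,r}, {p,q}, {p,q,r,s}.

4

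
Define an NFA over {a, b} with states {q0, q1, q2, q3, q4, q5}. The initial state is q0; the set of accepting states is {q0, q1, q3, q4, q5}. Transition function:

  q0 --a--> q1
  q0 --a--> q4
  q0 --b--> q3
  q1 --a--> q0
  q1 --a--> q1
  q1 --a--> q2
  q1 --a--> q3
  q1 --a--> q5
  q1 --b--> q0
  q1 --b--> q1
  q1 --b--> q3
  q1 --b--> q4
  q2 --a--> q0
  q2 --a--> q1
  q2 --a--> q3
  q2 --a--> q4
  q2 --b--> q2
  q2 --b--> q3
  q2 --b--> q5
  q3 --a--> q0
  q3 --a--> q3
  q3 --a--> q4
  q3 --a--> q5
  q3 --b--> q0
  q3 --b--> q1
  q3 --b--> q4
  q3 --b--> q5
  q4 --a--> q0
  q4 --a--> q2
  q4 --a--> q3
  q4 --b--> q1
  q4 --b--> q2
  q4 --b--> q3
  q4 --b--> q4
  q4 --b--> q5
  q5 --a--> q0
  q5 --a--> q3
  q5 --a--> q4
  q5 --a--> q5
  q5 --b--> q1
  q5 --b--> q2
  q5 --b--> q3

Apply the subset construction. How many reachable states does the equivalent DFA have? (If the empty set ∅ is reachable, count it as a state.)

7

Start state of the DFA: {q0}.
{q0} --a--> {q1, q4}  [new]
{q0} --b--> {q3}  [new]
{q1, q4} --a--> {q0, q1, q2, q3, q5}  [new]
{q1, q4} --b--> {q0, q1, q2, q3, q4, q5}  [new]
{q3} --a--> {q0, q3, q4, q5}  [new]
{q3} --b--> {q0, q1, q4, q5}  [new]
{q0, q1, q2, q3, q5} --a--> {q0, q1, q2, q3, q4, q5}  [seen]
{q0, q1, q2, q3, q5} --b--> {q0, q1, q2, q3, q4, q5}  [seen]
{q0, q1, q2, q3, q4, q5} --a--> {q0, q1, q2, q3, q4, q5}  [seen]
{q0, q1, q2, q3, q4, q5} --b--> {q0, q1, q2, q3, q4, q5}  [seen]
{q0, q3, q4, q5} --a--> {q0, q1, q2, q3, q4, q5}  [seen]
{q0, q3, q4, q5} --b--> {q0, q1, q2, q3, q4, q5}  [seen]
{q0, q1, q4, q5} --a--> {q0, q1, q2, q3, q4, q5}  [seen]
{q0, q1, q4, q5} --b--> {q0, q1, q2, q3, q4, q5}  [seen]
Reachable DFA states: {q0}, {q1, q4}, {q3}, {q0, q1, q2, q3, q5}, {q0, q1, q2, q3, q4, q5}, {q0, q3, q4, q5}, {q0, q1, q4, q5}.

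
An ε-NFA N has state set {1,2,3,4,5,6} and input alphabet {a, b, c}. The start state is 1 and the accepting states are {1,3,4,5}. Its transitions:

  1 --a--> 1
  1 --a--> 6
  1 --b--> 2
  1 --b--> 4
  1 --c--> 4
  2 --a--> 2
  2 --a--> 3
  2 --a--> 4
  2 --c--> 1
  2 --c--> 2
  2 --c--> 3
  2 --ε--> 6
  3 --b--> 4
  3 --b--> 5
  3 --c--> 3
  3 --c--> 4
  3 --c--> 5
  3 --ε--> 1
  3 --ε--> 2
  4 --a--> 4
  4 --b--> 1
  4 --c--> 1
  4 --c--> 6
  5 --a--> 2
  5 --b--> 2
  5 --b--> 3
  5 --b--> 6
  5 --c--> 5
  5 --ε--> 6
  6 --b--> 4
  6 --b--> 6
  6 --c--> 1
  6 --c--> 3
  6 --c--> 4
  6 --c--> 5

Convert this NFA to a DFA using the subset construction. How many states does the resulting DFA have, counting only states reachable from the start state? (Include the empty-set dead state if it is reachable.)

Start state of the DFA: {1} (ε-closure of the NFA start).
{1} --a--> {1,6}  [new]
{1} --b--> {2,4,6}  [new]
{1} --c--> {4}  [new]
{1,6} --a--> {1,6}  [seen]
{1,6} --b--> {2,4,6}  [seen]
{1,6} --c--> {1,2,3,4,5,6}  [new]
{2,4,6} --a--> {1,2,3,4,6}  [new]
{2,4,6} --b--> {1,4,6}  [new]
{2,4,6} --c--> {1,2,3,4,5,6}  [seen]
{4} --a--> {4}  [seen]
{4} --b--> {1}  [seen]
{4} --c--> {1,6}  [seen]
{1,2,3,4,5,6} --a--> {1,2,3,4,6}  [seen]
{1,2,3,4,5,6} --b--> {1,2,3,4,5,6}  [seen]
{1,2,3,4,5,6} --c--> {1,2,3,4,5,6}  [seen]
{1,2,3,4,6} --a--> {1,2,3,4,6}  [seen]
{1,2,3,4,6} --b--> {1,2,4,5,6}  [new]
{1,2,3,4,6} --c--> {1,2,3,4,5,6}  [seen]
{1,4,6} --a--> {1,4,6}  [seen]
{1,4,6} --b--> {1,2,4,6}  [new]
{1,4,6} --c--> {1,2,3,4,5,6}  [seen]
{1,2,4,5,6} --a--> {1,2,3,4,6}  [seen]
{1,2,4,5,6} --b--> {1,2,3,4,6}  [seen]
{1,2,4,5,6} --c--> {1,2,3,4,5,6}  [seen]
{1,2,4,6} --a--> {1,2,3,4,6}  [seen]
{1,2,4,6} --b--> {1,2,4,6}  [seen]
{1,2,4,6} --c--> {1,2,3,4,5,6}  [seen]
Reachable DFA states: {1}, {1,6}, {2,4,6}, {4}, {1,2,3,4,5,6}, {1,2,3,4,6}, {1,4,6}, {1,2,4,5,6}, {1,2,4,6}.

9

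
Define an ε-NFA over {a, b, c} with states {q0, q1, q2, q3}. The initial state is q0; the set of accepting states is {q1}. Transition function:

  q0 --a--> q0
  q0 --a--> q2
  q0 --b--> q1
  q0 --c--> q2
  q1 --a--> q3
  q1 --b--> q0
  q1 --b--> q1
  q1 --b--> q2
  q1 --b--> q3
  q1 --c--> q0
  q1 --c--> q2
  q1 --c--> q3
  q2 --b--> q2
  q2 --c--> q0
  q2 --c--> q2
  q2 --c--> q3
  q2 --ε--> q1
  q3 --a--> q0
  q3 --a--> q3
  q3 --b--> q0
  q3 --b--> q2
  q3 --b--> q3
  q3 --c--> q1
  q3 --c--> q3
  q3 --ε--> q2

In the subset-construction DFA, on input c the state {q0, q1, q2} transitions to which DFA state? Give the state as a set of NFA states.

δ(q0,c) = {q2}; δ(q1,c) = {q0, q2, q3}; δ(q2,c) = {q0, q2, q3}.
Union: {q0, q2, q3}.
ε-closure gives {q0, q1, q2, q3}.

{q0, q1, q2, q3}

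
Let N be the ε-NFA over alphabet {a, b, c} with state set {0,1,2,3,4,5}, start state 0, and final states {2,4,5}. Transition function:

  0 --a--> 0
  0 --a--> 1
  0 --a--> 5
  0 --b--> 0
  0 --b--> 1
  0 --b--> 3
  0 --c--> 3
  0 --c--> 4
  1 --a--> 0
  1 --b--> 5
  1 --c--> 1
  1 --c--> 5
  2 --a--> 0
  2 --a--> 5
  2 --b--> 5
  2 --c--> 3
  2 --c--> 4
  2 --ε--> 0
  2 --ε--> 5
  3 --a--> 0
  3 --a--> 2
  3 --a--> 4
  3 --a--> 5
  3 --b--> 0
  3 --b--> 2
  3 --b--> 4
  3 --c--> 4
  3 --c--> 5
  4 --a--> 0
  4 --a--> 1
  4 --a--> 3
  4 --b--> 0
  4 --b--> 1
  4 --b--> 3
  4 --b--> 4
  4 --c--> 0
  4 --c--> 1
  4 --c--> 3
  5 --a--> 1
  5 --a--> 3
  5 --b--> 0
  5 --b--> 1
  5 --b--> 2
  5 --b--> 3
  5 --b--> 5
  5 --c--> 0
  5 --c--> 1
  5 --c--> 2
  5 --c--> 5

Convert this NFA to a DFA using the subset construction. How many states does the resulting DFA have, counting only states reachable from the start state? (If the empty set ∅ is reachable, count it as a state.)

10

Start state of the DFA: {0} (ε-closure of the NFA start).
{0} --a--> {0,1,5}  [new]
{0} --b--> {0,1,3}  [new]
{0} --c--> {3,4}  [new]
{0,1,5} --a--> {0,1,3,5}  [new]
{0,1,5} --b--> {0,1,2,3,5}  [new]
{0,1,5} --c--> {0,1,2,3,4,5}  [new]
{0,1,3} --a--> {0,1,2,4,5}  [new]
{0,1,3} --b--> {0,1,2,3,4,5}  [seen]
{0,1,3} --c--> {1,3,4,5}  [new]
{3,4} --a--> {0,1,2,3,4,5}  [seen]
{3,4} --b--> {0,1,2,3,4,5}  [seen]
{3,4} --c--> {0,1,3,4,5}  [new]
{0,1,3,5} --a--> {0,1,2,3,4,5}  [seen]
{0,1,3,5} --b--> {0,1,2,3,4,5}  [seen]
{0,1,3,5} --c--> {0,1,2,3,4,5}  [seen]
{0,1,2,3,5} --a--> {0,1,2,3,4,5}  [seen]
{0,1,2,3,5} --b--> {0,1,2,3,4,5}  [seen]
{0,1,2,3,5} --c--> {0,1,2,3,4,5}  [seen]
{0,1,2,3,4,5} --a--> {0,1,2,3,4,5}  [seen]
{0,1,2,3,4,5} --b--> {0,1,2,3,4,5}  [seen]
{0,1,2,3,4,5} --c--> {0,1,2,3,4,5}  [seen]
{0,1,2,4,5} --a--> {0,1,3,5}  [seen]
{0,1,2,4,5} --b--> {0,1,2,3,4,5}  [seen]
{0,1,2,4,5} --c--> {0,1,2,3,4,5}  [seen]
{1,3,4,5} --a--> {0,1,2,3,4,5}  [seen]
{1,3,4,5} --b--> {0,1,2,3,4,5}  [seen]
{1,3,4,5} --c--> {0,1,2,3,4,5}  [seen]
{0,1,3,4,5} --a--> {0,1,2,3,4,5}  [seen]
{0,1,3,4,5} --b--> {0,1,2,3,4,5}  [seen]
{0,1,3,4,5} --c--> {0,1,2,3,4,5}  [seen]
Reachable DFA states: {0}, {0,1,5}, {0,1,3}, {3,4}, {0,1,3,5}, {0,1,2,3,5}, {0,1,2,3,4,5}, {0,1,2,4,5}, {1,3,4,5}, {0,1,3,4,5}.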